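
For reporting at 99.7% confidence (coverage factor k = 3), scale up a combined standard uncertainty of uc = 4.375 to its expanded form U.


U = k * uc
U = 3 * 4.375
U = 13.1250

13.1250


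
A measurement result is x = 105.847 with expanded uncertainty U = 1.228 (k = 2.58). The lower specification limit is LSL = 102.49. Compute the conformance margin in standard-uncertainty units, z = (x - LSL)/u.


u = U / k = 1.228 / 2.58 = 0.47596899
margin = |LSL - x| = |102.49 - 105.847| = 3.357
z = margin / u = 3.357 / 0.47596899
z = 7.0530

7.0530


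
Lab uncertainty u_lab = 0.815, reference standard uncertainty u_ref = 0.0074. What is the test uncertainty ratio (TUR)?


TUR = u_lab / u_ref
= 0.815 / 0.0074
= 110.1351

110.1351


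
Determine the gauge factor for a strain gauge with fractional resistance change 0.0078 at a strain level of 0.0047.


GF = (dR/R) / epsilon
= 0.0078 / 0.0047
= 1.6596

1.6596


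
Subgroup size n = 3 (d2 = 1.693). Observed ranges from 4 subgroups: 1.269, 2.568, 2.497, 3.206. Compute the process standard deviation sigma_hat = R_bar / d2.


R_bar = (1.269 + 2.568 + 2.497 + 3.206) / 4
R_bar = 9.54 / 4 = 2.385
sigma_hat = R_bar / d2 = 2.385 / 1.693 = 1.4087

1.4087


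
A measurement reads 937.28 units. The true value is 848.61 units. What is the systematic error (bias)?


Systematic error = measured - true
= 937.28 - 848.61
= 88.6700

88.6700


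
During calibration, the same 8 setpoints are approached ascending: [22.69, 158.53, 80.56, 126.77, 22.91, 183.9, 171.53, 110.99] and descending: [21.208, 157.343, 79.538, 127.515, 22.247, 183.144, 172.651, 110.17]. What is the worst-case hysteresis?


|22.69 - 21.208| = 1.4820
|158.53 - 157.343| = 1.1870
|80.56 - 79.538| = 1.0220
|126.77 - 127.515| = 0.7450
|22.91 - 22.247| = 0.6630
|183.9 - 183.144| = 0.7560
|171.53 - 172.651| = 1.1210
|110.99 - 110.17| = 0.8200
hysteresis = max(diffs) = 1.4820

1.4820


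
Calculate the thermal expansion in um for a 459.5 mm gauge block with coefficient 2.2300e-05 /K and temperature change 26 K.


dL = L * alpha * dT
= 459.5 * 2.2300e-05 * 26
= 0.2664181 mm
dL_um = 0.2664181 * 1000 = 266.4181 um

266.4181


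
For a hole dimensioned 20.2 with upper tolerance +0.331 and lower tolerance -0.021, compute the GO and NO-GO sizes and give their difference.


GO = nominal - lower_tol (smallest hole = maximum material condition)
GO = 20.2 - 0.021 = 20.179
NO-GO = nominal + upper_tol (largest hole = least material condition)
NO-GO = 20.2 + 0.331 = 20.531
spread = NO-GO - GO = 20.531 - 20.179 = 0.3520

0.3520


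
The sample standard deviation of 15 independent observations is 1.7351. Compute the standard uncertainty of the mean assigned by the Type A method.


u_A = s / sqrt(n)
u_A = 1.7351 / sqrt(15)
u_A = 1.7351 / 3.8729833
u_A = 0.4480

0.4480


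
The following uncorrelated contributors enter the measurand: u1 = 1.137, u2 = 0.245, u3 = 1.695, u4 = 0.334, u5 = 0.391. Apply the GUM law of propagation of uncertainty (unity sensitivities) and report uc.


uc = sqrt(1.137^2 + 0.245^2 + 1.695^2 + 0.334^2 + 0.391^2)
uc = sqrt(4.490256)
uc = 2.1190

2.1190


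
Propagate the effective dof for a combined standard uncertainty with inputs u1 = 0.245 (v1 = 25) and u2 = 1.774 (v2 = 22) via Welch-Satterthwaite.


uc = sqrt(u1^2 + u2^2) = sqrt(0.245^2 + 1.774^2) = 1.7908381
v_eff = uc^4 / (u1^4/v1 + u2^4/v2)
= 1.7908381^4 / (0.245^4/25 + 1.774^4/22)
= 10.285497 / 0.45032991
v_eff = 22.8399

22.8399


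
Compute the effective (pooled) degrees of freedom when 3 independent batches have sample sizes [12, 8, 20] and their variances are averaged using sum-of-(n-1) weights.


nu = sum_i (n_i - 1)
nu = ((12 - 1) + (8 - 1) + (20 - 1))
nu = 11 + 7 + 19
nu = 37

37


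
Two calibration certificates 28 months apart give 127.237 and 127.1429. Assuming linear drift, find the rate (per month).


rate = (v2 - v1) / months
= (127.1429 - 127.237) / 28
= -0.0941 / 28
= -0.0034

-0.0034


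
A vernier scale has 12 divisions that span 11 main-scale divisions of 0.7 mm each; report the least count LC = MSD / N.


LC = MSD / n_div
= 0.7 / 12
= 0.0583

0.0583


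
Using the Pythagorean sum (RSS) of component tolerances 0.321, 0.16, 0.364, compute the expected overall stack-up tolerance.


RSS = sqrt(0.321^2 + 0.16^2 + 0.364^2)
= sqrt(0.261137)
= 0.5110

0.5110


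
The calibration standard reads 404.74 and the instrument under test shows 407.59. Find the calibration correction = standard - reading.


Correction = standard - reading
= 404.74 - 407.59
= -2.8500

-2.8500


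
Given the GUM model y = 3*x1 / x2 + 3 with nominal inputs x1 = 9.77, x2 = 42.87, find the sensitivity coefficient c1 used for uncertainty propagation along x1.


y = 3*x1 / x2 + 3
dy/dx1 = 3/x2
Evaluate at x2 = 42.87: c1 = 3 / 42.87
c1 = 0.0700

0.0700


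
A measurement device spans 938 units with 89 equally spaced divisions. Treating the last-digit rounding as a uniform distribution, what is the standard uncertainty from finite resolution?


resolution = range / divisions
resolution = 938 / 89 = 10.539326
u_res = resolution / (2*sqrt(3))
u_res = 10.539326 / 3.4641016
u_res = 3.0424

3.0424


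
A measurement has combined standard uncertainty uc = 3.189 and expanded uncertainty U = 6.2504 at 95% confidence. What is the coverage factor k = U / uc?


k = U / uc
k = 6.2504 / 3.189
k = 1.96

1.96


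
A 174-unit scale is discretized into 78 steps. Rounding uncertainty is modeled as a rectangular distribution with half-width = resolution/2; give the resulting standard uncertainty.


resolution = range / divisions
resolution = 174 / 78 = 2.2307692
u_res = resolution / (2*sqrt(3))
u_res = 2.2307692 / 3.4641016
u_res = 0.6440

0.6440


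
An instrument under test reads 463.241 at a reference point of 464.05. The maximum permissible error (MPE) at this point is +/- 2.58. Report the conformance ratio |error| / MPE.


e = indication - reference = 463.241 - 464.05 = -0.8090
|e| = 0.8090
ratio = |e| / MPE = 0.8090 / 2.58
ratio = 0.3136

0.3136


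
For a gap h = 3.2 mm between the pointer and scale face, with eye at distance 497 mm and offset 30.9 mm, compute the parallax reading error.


error = h * offset / d
= 3.2 * 30.9 / 497
= 0.1990

0.1990


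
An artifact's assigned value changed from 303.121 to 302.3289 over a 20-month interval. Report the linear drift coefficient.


rate = (v2 - v1) / months
= (302.3289 - 303.121) / 20
= -0.7921 / 20
= -0.0396

-0.0396


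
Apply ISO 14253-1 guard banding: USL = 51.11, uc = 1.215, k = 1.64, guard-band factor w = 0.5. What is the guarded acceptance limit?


U = k * uc = 1.64 * 1.215 = 1.9926
guard band g = w * U = 0.5 * 1.9926 = 0.9963
AL = USL - g = 51.11 - 0.9963
AL = 50.1137

50.1137


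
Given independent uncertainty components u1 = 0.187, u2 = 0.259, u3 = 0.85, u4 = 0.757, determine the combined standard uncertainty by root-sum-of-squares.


uc = sqrt(0.187^2 + 0.259^2 + 0.85^2 + 0.757^2)
uc = sqrt(1.397599)
uc = 1.1822

1.1822


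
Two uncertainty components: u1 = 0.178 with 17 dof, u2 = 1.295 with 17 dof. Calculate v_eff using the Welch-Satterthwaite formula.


uc = sqrt(u1^2 + u2^2) = sqrt(0.178^2 + 1.295^2) = 1.307176
v_eff = uc^4 / (u1^4/v1 + u2^4/v2)
= 1.307176^4 / (0.178^4/17 + 1.295^4/17)
= 2.9196868 / 0.1654951
v_eff = 17.6421

17.6421


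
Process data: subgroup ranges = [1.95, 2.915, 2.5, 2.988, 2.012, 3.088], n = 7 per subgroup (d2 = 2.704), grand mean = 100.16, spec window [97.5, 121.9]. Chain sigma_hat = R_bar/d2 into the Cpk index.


R_bar = (1.95 + 2.915 + 2.5 + 2.988 + 2.012 + 3.088) / 6 = 2.5755
sigma = R_bar / d2 = 2.5755 / 2.704 = 0.95247781
Cp = (USL - LSL)/(6*sigma) = (121.9 - 97.5)/(6*0.95247781) = 4.2696
Cpu = (121.9 - 100.16)/(3*0.95247781) = 7.6082
Cpl = (100.16 - 97.5)/(3*0.95247781) = 0.9309
Cpk = min(Cpu, Cpl) = 0.9309

0.9309


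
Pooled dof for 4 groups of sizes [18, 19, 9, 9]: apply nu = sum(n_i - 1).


nu = sum_i (n_i - 1)
nu = ((18 - 1) + (19 - 1) + (9 - 1) + (9 - 1))
nu = 17 + 18 + 8 + 8
nu = 51

51


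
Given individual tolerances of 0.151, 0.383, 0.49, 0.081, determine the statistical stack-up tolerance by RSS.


RSS = sqrt(0.151^2 + 0.383^2 + 0.49^2 + 0.081^2)
= sqrt(0.416151)
= 0.6451

0.6451


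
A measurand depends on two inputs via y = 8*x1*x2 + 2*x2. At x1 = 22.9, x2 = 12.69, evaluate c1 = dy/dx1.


y = 8*x1*x2 + 2*x2
dy/dx1 = 8*x2
Evaluate at x2 = 12.69: c1 = 8 * 12.69
c1 = 101.5200

101.5200


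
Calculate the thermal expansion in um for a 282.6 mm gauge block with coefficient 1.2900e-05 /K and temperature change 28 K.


dL = L * alpha * dT
= 282.6 * 1.2900e-05 * 28
= 0.1020751 mm
dL_um = 0.1020751 * 1000 = 102.0751 um

102.0751


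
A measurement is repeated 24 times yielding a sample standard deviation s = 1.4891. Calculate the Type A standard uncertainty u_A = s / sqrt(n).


u_A = s / sqrt(n)
u_A = 1.4891 / sqrt(24)
u_A = 1.4891 / 4.8989795
u_A = 0.3040

0.3040


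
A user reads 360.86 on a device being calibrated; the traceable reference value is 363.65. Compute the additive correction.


Correction = standard - reading
= 363.65 - 360.86
= 2.7900

2.7900


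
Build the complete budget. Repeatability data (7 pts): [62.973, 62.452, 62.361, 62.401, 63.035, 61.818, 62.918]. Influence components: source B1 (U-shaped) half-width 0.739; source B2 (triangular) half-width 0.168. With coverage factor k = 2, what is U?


mean = (62.973 + 62.452 + 62.361 + 62.401 + 63.035 + 61.818 + 62.918) / 7 = 62.56542857
s = sqrt(sum((x - mean)^2)/(n-1)) = 0.43803762
u_A = s / sqrt(n) = 0.43803762 / sqrt(7) = 0.16556266
u_B1 = 0.739 / sqrt(2) = 0.52255191
u_B2 = 0.168 / sqrt(6) = 0.068585713
uc = sqrt(0.16556266^2 + 0.52255191^2 + 0.068585713^2) = 0.55242691
U = k * uc = 2 * 0.55242691
U = 1.1049

1.1049


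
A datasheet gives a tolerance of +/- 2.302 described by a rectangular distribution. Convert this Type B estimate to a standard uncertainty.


u_B = half_width / sqrt(3)
u_B = 2.302 / 1.7320508
u_B = 1.3291

1.3291


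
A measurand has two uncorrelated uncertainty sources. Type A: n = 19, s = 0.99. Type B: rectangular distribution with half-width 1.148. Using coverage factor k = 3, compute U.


u_A = s / sqrt(n) = 0.99 / sqrt(19) = 0.22712158
u_B = half_width / sqrt(3) = 1.148 / sqrt(3) = 0.66279811
uc = sqrt(u_A^2 + u_B^2) = sqrt(0.22712158^2 + 0.66279811^2) = 0.70063225
U = k * uc = 3 * 0.70063225
U = 2.1019

2.1019


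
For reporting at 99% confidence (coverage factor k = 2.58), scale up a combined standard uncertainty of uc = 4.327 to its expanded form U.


U = k * uc
U = 2.58 * 4.327
U = 11.1637

11.1637


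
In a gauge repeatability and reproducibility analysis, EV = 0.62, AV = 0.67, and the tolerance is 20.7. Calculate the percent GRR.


GRR = sqrt(EV^2 + AV^2) = sqrt(0.62^2 + 0.67^2) = 0.91285267
%GRR = GRR / tol * 100 = 0.91285267 / 20.7 * 100
%GRR = 4.4099

4.4099


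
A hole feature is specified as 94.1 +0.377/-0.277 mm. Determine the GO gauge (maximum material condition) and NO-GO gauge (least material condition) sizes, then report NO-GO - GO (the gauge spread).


GO = nominal - lower_tol (smallest hole = maximum material condition)
GO = 94.1 - 0.277 = 93.823
NO-GO = nominal + upper_tol (largest hole = least material condition)
NO-GO = 94.1 + 0.377 = 94.477
spread = NO-GO - GO = 94.477 - 93.823 = 0.6540

0.6540


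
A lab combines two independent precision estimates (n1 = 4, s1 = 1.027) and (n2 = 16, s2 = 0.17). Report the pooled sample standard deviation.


s_p = sqrt(((n1-1)*s1^2 + (n2-1)*s2^2) / (n1+n2-2))
numerator = (4-1)*1.027^2 + (16-1)*0.17^2 = 3.164187 + 0.4335 = 3.597687
denominator = 4 + 16 - 2 = 18
s_p^2 = 3.597687 / 18 = 0.1998715
s_p = sqrt(0.1998715) = 0.4471

0.4471


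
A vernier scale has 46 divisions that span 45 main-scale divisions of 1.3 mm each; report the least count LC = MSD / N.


LC = MSD / n_div
= 1.3 / 46
= 0.0283

0.0283


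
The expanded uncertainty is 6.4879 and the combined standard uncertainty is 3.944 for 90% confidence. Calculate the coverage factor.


k = U / uc
k = 6.4879 / 3.944
k = 1.645

1.645


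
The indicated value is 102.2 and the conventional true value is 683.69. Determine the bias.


Systematic error = measured - true
= 102.2 - 683.69
= -581.4900

-581.4900


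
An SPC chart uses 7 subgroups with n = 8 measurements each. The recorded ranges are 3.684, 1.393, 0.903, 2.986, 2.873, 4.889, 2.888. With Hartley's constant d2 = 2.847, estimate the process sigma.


R_bar = (3.684 + 1.393 + 0.903 + 2.986 + 2.873 + 4.889 + 2.888) / 7
R_bar = 19.616 / 7 = 2.8022857
sigma_hat = R_bar / d2 = 2.8022857 / 2.847 = 0.9843

0.9843


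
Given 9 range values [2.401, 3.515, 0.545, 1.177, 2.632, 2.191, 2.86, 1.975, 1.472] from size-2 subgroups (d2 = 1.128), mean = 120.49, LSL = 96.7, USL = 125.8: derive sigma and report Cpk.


R_bar = (2.401 + 3.515 + 0.545 + 1.177 + 2.632 + 2.191 + 2.86 + 1.975 + 1.472) / 9 = 2.0853333
sigma = R_bar / d2 = 2.0853333 / 1.128 = 1.8486997
Cp = (USL - LSL)/(6*sigma) = (125.8 - 96.7)/(6*1.8486997) = 2.6235
Cpu = (125.8 - 120.49)/(3*1.8486997) = 0.9574
Cpl = (120.49 - 96.7)/(3*1.8486997) = 4.2895
Cpk = min(Cpu, Cpl) = 0.9574

0.9574


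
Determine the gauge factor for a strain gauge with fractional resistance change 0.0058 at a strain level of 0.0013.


GF = (dR/R) / epsilon
= 0.0058 / 0.0013
= 4.4615

4.4615


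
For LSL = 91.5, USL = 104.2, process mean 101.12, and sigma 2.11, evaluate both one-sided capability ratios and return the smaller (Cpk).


Cpu = (USL - mean) / (3*sigma) = (104.2 - 101.12) / (3*2.11) = 0.4866
Cpl = (mean - LSL) / (3*sigma) = (101.12 - 91.5) / (3*2.11) = 1.5197
Cpk = min(Cpu, Cpl) = 0.4866

0.4866


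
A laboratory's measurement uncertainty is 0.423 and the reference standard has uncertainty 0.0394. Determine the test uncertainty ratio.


TUR = u_lab / u_ref
= 0.423 / 0.0394
= 10.7360

10.7360


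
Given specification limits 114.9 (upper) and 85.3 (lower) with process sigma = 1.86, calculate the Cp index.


Cp = (USL - LSL) / (6 * sigma)
= (114.9 - 85.3) / (6 * 1.86)
= 29.6000 / 11.1600
= 2.6523

2.6523


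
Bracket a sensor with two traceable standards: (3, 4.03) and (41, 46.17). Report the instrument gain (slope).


slope = (y2 - y1) / (x2 - x1)
= (46.17 - 4.03) / (41 - 3)
= 42.1400 / 38
= 1.1089

1.1089


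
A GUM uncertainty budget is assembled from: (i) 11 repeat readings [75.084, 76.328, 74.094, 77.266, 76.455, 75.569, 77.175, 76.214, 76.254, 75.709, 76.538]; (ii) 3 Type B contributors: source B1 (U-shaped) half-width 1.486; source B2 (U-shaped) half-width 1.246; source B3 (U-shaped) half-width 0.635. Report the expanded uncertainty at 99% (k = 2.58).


mean = (75.084 + 76.328 + 74.094 + 77.266 + 76.455 + 75.569 + 77.175 + 76.214 + 76.254 + 75.709 + 76.538) / 11 = 76.06236364
s = sqrt(sum((x - mean)^2)/(n-1)) = 0.91636775
u_A = s / sqrt(n) = 0.91636775 / sqrt(11) = 0.27629527
u_B1 = 1.486 / sqrt(2) = 1.0507607
u_B2 = 1.246 / sqrt(2) = 0.88105505
u_B3 = 0.635 / sqrt(2) = 0.44901281
uc = sqrt(0.27629527^2 + 1.0507607^2 + 0.88105505^2 + 0.44901281^2) = 1.469118
U = k * uc = 2.58 * 1.469118
U = 3.7903

3.7903


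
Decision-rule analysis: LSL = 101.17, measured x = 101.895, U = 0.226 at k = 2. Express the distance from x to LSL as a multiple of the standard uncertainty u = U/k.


u = U / k = 0.226 / 2 = 0.113
margin = |LSL - x| = |101.17 - 101.895| = 0.725
z = margin / u = 0.725 / 0.113
z = 6.4159

6.4159


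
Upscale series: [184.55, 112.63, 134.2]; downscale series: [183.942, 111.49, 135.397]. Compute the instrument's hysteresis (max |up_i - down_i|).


|184.55 - 183.942| = 0.6080
|112.63 - 111.49| = 1.1400
|134.2 - 135.397| = 1.1970
hysteresis = max(diffs) = 1.1970

1.1970


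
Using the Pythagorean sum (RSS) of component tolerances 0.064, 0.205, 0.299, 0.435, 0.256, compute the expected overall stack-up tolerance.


RSS = sqrt(0.064^2 + 0.205^2 + 0.299^2 + 0.435^2 + 0.256^2)
= sqrt(0.390283)
= 0.6247

0.6247


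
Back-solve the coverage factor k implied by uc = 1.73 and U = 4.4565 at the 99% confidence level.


k = U / uc
k = 4.4565 / 1.73
k = 2.576

2.576


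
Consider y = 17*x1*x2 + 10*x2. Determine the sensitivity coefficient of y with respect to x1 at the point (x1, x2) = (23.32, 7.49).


y = 17*x1*x2 + 10*x2
dy/dx1 = 17*x2
Evaluate at x2 = 7.49: c1 = 17 * 7.49
c1 = 127.3300

127.3300


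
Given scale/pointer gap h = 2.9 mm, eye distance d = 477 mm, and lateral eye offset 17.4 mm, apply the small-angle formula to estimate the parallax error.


error = h * offset / d
= 2.9 * 17.4 / 477
= 0.1058

0.1058


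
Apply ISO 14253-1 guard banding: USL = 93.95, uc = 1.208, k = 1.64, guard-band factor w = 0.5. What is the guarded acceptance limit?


U = k * uc = 1.64 * 1.208 = 1.98112
guard band g = w * U = 0.5 * 1.98112 = 0.99056
AL = USL - g = 93.95 - 0.99056
AL = 92.9594

92.9594


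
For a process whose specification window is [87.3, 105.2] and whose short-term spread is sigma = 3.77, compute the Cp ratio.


Cp = (USL - LSL) / (6 * sigma)
= (105.2 - 87.3) / (6 * 3.77)
= 17.9000 / 22.6200
= 0.7913

0.7913


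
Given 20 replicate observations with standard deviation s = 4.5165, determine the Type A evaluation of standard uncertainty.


u_A = s / sqrt(n)
u_A = 4.5165 / sqrt(20)
u_A = 4.5165 / 4.472136
u_A = 1.0099

1.0099


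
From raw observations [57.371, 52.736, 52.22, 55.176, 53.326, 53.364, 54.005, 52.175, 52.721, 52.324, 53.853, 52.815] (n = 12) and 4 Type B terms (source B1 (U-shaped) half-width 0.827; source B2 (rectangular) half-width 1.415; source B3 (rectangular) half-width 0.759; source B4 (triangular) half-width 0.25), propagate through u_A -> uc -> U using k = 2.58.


mean = (57.371 + 52.736 + 52.22 + 55.176 + 53.326 + 53.364 + 54.005 + 52.175 + 52.721 + 52.324 + 53.853 + 52.815) / 12 = 53.50716667
s = sqrt(sum((x - mean)^2)/(n-1)) = 1.4972147
u_A = s / sqrt(n) = 1.4972147 / sqrt(12) = 0.43220866
u_B1 = 0.827 / sqrt(2) = 0.58477731
u_B2 = 1.415 / sqrt(3) = 0.81695063
u_B3 = 0.759 / sqrt(3) = 0.43820885
u_B4 = 0.25 / sqrt(6) = 0.10206207
uc = sqrt(0.43220866^2 + 0.58477731^2 + 0.81695063^2 + 0.43820885^2 + 0.10206207^2) = 1.182633
U = k * uc = 2.58 * 1.182633
U = 3.0512

3.0512


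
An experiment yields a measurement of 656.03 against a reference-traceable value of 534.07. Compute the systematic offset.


Systematic error = measured - true
= 656.03 - 534.07
= 121.9600

121.9600


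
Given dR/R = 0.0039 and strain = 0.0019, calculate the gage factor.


GF = (dR/R) / epsilon
= 0.0039 / 0.0019
= 2.0526

2.0526


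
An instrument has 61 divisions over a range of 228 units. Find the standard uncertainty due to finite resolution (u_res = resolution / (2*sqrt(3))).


resolution = range / divisions
resolution = 228 / 61 = 3.7377049
u_res = resolution / (2*sqrt(3))
u_res = 3.7377049 / 3.4641016
u_res = 1.0790

1.0790


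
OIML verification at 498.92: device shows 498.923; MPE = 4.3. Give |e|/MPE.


e = indication - reference = 498.923 - 498.92 = 0.0030
|e| = 0.0030
ratio = |e| / MPE = 0.0030 / 4.3
ratio = 6.9767e-04

6.9767e-04


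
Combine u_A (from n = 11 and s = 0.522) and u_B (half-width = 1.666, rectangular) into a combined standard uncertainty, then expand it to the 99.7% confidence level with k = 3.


u_A = s / sqrt(n) = 0.522 / sqrt(11) = 0.15738892
u_B = half_width / sqrt(3) = 1.666 / sqrt(3) = 0.96186555
uc = sqrt(u_A^2 + u_B^2) = sqrt(0.15738892^2 + 0.96186555^2) = 0.97465717
U = k * uc = 3 * 0.97465717
U = 2.9240

2.9240


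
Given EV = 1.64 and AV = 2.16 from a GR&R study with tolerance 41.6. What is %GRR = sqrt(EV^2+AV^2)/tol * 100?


GRR = sqrt(EV^2 + AV^2) = sqrt(1.64^2 + 2.16^2) = 2.7120472
%GRR = GRR / tol * 100 = 2.7120472 / 41.6 * 100
%GRR = 6.5193

6.5193


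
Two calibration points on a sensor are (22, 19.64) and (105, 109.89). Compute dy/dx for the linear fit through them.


slope = (y2 - y1) / (x2 - x1)
= (109.89 - 19.64) / (105 - 22)
= 90.2500 / 83
= 1.0873

1.0873


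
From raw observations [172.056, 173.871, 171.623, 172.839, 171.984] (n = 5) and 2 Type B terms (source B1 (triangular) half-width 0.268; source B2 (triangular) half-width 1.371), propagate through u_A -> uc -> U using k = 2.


mean = (172.056 + 173.871 + 171.623 + 172.839 + 171.984) / 5 = 172.4746
s = sqrt(sum((x - mean)^2)/(n-1)) = 0.89775514
u_A = s / sqrt(n) = 0.89775514 / sqrt(5) = 0.4014883
u_B1 = 0.268 / sqrt(6) = 0.10941054
u_B2 = 1.371 / sqrt(6) = 0.55970841
uc = sqrt(0.4014883^2 + 0.10941054^2 + 0.55970841^2) = 0.69745037
U = k * uc = 2 * 0.69745037
U = 1.3949

1.3949


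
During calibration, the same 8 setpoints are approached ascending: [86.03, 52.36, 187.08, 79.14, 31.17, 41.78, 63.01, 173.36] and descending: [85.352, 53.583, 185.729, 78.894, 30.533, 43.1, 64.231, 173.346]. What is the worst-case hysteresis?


|86.03 - 85.352| = 0.6780
|52.36 - 53.583| = 1.2230
|187.08 - 185.729| = 1.3510
|79.14 - 78.894| = 0.2460
|31.17 - 30.533| = 0.6370
|41.78 - 43.1| = 1.3200
|63.01 - 64.231| = 1.2210
|173.36 - 173.346| = 0.0140
hysteresis = max(diffs) = 1.3510

1.3510


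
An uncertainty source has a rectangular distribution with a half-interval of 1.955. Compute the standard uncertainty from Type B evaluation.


u_B = half_width / sqrt(3)
u_B = 1.955 / 1.7320508
u_B = 1.1287

1.1287


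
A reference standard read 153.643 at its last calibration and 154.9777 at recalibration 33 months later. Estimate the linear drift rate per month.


rate = (v2 - v1) / months
= (154.9777 - 153.643) / 33
= 1.3347 / 33
= 0.0404

0.0404


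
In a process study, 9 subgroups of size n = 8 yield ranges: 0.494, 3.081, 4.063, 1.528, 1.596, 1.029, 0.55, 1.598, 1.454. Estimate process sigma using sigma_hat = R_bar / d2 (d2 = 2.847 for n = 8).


R_bar = (0.494 + 3.081 + 4.063 + 1.528 + 1.596 + 1.029 + 0.55 + 1.598 + 1.454) / 9
R_bar = 15.393 / 9 = 1.7103333
sigma_hat = R_bar / d2 = 1.7103333 / 2.847 = 0.6007

0.6007


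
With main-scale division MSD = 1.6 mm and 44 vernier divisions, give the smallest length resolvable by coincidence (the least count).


LC = MSD / n_div
= 1.6 / 44
= 0.0364

0.0364


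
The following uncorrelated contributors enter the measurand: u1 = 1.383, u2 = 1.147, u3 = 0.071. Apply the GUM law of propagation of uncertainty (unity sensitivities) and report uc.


uc = sqrt(1.383^2 + 1.147^2 + 0.071^2)
uc = sqrt(3.233339)
uc = 1.7981

1.7981


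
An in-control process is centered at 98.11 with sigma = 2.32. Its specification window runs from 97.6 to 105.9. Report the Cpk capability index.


Cpu = (USL - mean) / (3*sigma) = (105.9 - 98.11) / (3*2.32) = 1.1193
Cpl = (mean - LSL) / (3*sigma) = (98.11 - 97.6) / (3*2.32) = 0.0733
Cpk = min(Cpu, Cpl) = 0.0733

0.0733


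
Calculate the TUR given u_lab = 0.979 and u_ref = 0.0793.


TUR = u_lab / u_ref
= 0.979 / 0.0793
= 12.3455

12.3455


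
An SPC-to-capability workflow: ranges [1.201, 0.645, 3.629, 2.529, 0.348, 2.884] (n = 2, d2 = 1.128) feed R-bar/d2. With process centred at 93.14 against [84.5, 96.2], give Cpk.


R_bar = (1.201 + 0.645 + 3.629 + 2.529 + 0.348 + 2.884) / 6 = 1.8726667
sigma = R_bar / d2 = 1.8726667 / 1.128 = 1.6601655
Cp = (USL - LSL)/(6*sigma) = (96.2 - 84.5)/(6*1.6601655) = 1.1746
Cpu = (96.2 - 93.14)/(3*1.6601655) = 0.6144
Cpl = (93.14 - 84.5)/(3*1.6601655) = 1.7348
Cpk = min(Cpu, Cpl) = 0.6144

0.6144


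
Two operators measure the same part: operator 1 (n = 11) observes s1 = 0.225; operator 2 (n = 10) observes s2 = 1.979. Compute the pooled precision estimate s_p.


s_p = sqrt(((n1-1)*s1^2 + (n2-1)*s2^2) / (n1+n2-2))
numerator = (11-1)*0.225^2 + (10-1)*1.979^2 = 0.50625 + 35.247969 = 35.754219
denominator = 11 + 10 - 2 = 19
s_p^2 = 35.754219 / 19 = 1.881801
s_p = sqrt(1.881801) = 1.3718

1.3718


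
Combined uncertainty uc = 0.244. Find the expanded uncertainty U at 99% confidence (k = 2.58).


U = k * uc
U = 2.58 * 0.244
U = 0.6295

0.6295


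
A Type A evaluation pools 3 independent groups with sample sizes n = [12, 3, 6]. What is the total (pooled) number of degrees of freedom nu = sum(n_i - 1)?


nu = sum_i (n_i - 1)
nu = ((12 - 1) + (3 - 1) + (6 - 1))
nu = 11 + 2 + 5
nu = 18

18


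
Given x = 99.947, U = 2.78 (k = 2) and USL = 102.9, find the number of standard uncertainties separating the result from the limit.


u = U / k = 2.78 / 2 = 1.39
margin = |USL - x| = |102.9 - 99.947| = 2.953
z = margin / u = 2.953 / 1.39
z = 2.1245

2.1245


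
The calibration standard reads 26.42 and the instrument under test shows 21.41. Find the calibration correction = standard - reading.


Correction = standard - reading
= 26.42 - 21.41
= 5.0100

5.0100


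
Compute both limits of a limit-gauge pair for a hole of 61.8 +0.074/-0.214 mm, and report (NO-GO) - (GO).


GO = nominal - lower_tol (smallest hole = maximum material condition)
GO = 61.8 - 0.214 = 61.586
NO-GO = nominal + upper_tol (largest hole = least material condition)
NO-GO = 61.8 + 0.074 = 61.874
spread = NO-GO - GO = 61.874 - 61.586 = 0.2880

0.2880


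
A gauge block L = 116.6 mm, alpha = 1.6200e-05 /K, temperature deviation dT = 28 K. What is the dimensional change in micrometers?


dL = L * alpha * dT
= 116.6 * 1.6200e-05 * 28
= 0.0528898 mm
dL_um = 0.0528898 * 1000 = 52.8898 um

52.8898


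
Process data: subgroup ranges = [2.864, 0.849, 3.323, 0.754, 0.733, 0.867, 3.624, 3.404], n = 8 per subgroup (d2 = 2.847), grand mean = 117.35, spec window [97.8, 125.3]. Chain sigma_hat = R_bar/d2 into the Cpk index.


R_bar = (2.864 + 0.849 + 3.323 + 0.754 + 0.733 + 0.867 + 3.624 + 3.404) / 8 = 2.05225
sigma = R_bar / d2 = 2.05225 / 2.847 = 0.72084651
Cp = (USL - LSL)/(6*sigma) = (125.3 - 97.8)/(6*0.72084651) = 6.3583
Cpu = (125.3 - 117.35)/(3*0.72084651) = 3.6762
Cpl = (117.35 - 97.8)/(3*0.72084651) = 9.0403
Cpk = min(Cpu, Cpl) = 3.6762

3.6762


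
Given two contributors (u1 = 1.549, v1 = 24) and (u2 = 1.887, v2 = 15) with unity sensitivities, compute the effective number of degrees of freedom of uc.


uc = sqrt(u1^2 + u2^2) = sqrt(1.549^2 + 1.887^2) = 2.4413459
v_eff = uc^4 / (u1^4/v1 + u2^4/v2)
= 2.4413459^4 / (1.549^4/24 + 1.887^4/15)
= 35.523624 / 1.0851519
v_eff = 32.7361

32.7361


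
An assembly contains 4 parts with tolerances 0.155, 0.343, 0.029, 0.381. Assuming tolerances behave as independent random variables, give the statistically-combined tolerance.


RSS = sqrt(0.155^2 + 0.343^2 + 0.029^2 + 0.381^2)
= sqrt(0.287676)
= 0.5364

0.5364


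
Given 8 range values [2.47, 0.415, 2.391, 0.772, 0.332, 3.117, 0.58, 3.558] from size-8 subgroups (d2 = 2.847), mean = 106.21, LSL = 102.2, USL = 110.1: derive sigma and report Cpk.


R_bar = (2.47 + 0.415 + 2.391 + 0.772 + 0.332 + 3.117 + 0.58 + 3.558) / 8 = 1.704375
sigma = R_bar / d2 = 1.704375 / 2.847 = 0.59865648
Cp = (USL - LSL)/(6*sigma) = (110.1 - 102.2)/(6*0.59865648) = 2.1994
Cpu = (110.1 - 106.21)/(3*0.59865648) = 2.1660
Cpl = (106.21 - 102.2)/(3*0.59865648) = 2.2328
Cpk = min(Cpu, Cpl) = 2.1660

2.1660


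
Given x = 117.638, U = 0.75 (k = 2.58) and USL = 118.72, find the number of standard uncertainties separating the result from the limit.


u = U / k = 0.75 / 2.58 = 0.29069767
margin = |USL - x| = |118.72 - 117.638| = 1.082
z = margin / u = 1.082 / 0.29069767
z = 3.7221

3.7221


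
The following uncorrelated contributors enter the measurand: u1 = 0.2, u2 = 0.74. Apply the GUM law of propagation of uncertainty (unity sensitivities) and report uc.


uc = sqrt(0.2^2 + 0.74^2)
uc = sqrt(0.5876)
uc = 0.7666

0.7666


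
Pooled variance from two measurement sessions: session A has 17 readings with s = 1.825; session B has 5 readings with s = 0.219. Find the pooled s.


s_p = sqrt(((n1-1)*s1^2 + (n2-1)*s2^2) / (n1+n2-2))
numerator = (17-1)*1.825^2 + (5-1)*0.219^2 = 53.29 + 0.191844 = 53.481844
denominator = 17 + 5 - 2 = 20
s_p^2 = 53.481844 / 20 = 2.6740922
s_p = sqrt(2.6740922) = 1.6353

1.6353


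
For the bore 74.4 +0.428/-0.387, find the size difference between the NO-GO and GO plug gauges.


GO = nominal - lower_tol (smallest hole = maximum material condition)
GO = 74.4 - 0.387 = 74.013
NO-GO = nominal + upper_tol (largest hole = least material condition)
NO-GO = 74.4 + 0.428 = 74.828
spread = NO-GO - GO = 74.828 - 74.013 = 0.8150

0.8150


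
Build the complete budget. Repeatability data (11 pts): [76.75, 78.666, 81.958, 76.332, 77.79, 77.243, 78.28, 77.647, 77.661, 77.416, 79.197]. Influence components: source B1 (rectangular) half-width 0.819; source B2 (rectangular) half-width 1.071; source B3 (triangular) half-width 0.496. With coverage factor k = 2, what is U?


mean = (76.75 + 78.666 + 81.958 + 76.332 + 77.79 + 77.243 + 78.28 + 77.647 + 77.661 + 77.416 + 79.197) / 11 = 78.08545455
s = sqrt(sum((x - mean)^2)/(n-1)) = 1.5192979
u_A = s / sqrt(n) = 1.5192979 / sqrt(11) = 0.45808555
u_B1 = 0.819 / sqrt(3) = 0.47284987
u_B2 = 1.071 / sqrt(3) = 0.61834214
u_B3 = 0.496 / sqrt(6) = 0.20249115
uc = sqrt(0.45808555^2 + 0.47284987^2 + 0.61834214^2 + 0.20249115^2) = 0.92562359
U = k * uc = 2 * 0.92562359
U = 1.8512

1.8512


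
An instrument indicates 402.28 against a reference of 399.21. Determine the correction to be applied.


Correction = standard - reading
= 399.21 - 402.28
= -3.0700

-3.0700


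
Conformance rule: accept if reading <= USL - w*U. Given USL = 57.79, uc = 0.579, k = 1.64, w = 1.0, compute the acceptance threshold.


U = k * uc = 1.64 * 0.579 = 0.94956
guard band g = w * U = 1.0 * 0.94956 = 0.94956
AL = USL - g = 57.79 - 0.94956
AL = 56.8404

56.8404


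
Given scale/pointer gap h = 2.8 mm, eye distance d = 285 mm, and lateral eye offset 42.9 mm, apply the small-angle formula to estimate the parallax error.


error = h * offset / d
= 2.8 * 42.9 / 285
= 0.4215

0.4215


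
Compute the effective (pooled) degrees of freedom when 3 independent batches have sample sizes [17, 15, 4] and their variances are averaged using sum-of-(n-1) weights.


nu = sum_i (n_i - 1)
nu = ((17 - 1) + (15 - 1) + (4 - 1))
nu = 16 + 14 + 3
nu = 33

33


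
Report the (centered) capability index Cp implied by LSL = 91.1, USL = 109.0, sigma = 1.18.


Cp = (USL - LSL) / (6 * sigma)
= (109.0 - 91.1) / (6 * 1.18)
= 17.9000 / 7.0800
= 2.5282

2.5282


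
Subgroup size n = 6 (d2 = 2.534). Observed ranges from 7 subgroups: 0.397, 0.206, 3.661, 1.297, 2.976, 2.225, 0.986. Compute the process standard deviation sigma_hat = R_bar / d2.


R_bar = (0.397 + 0.206 + 3.661 + 1.297 + 2.976 + 2.225 + 0.986) / 7
R_bar = 11.748 / 7 = 1.6782857
sigma_hat = R_bar / d2 = 1.6782857 / 2.534 = 0.6623

0.6623


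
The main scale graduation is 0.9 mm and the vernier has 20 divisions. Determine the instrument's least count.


LC = MSD / n_div
= 0.9 / 20
= 0.0450

0.0450


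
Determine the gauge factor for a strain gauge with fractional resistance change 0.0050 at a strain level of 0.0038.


GF = (dR/R) / epsilon
= 0.0050 / 0.0038
= 1.3158

1.3158


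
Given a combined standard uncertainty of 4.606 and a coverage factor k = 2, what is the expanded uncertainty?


U = k * uc
U = 2 * 4.606
U = 9.2120

9.2120


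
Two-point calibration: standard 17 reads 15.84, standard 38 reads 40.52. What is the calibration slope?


slope = (y2 - y1) / (x2 - x1)
= (40.52 - 15.84) / (38 - 17)
= 24.6800 / 21
= 1.1752

1.1752


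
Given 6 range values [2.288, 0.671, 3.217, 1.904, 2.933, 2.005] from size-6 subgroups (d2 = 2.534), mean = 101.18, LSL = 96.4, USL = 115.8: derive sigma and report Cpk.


R_bar = (2.288 + 0.671 + 3.217 + 1.904 + 2.933 + 2.005) / 6 = 2.1696667
sigma = R_bar / d2 = 2.1696667 / 2.534 = 0.85622206
Cp = (USL - LSL)/(6*sigma) = (115.8 - 96.4)/(6*0.85622206) = 3.7763
Cpu = (115.8 - 101.18)/(3*0.85622206) = 5.6917
Cpl = (101.18 - 96.4)/(3*0.85622206) = 1.8609
Cpk = min(Cpu, Cpl) = 1.8609

1.8609


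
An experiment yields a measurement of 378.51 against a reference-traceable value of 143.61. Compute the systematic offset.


Systematic error = measured - true
= 378.51 - 143.61
= 234.9000

234.9000


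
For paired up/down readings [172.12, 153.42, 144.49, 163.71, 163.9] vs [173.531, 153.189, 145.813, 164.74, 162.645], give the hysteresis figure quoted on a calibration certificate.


|172.12 - 173.531| = 1.4110
|153.42 - 153.189| = 0.2310
|144.49 - 145.813| = 1.3230
|163.71 - 164.74| = 1.0300
|163.9 - 162.645| = 1.2550
hysteresis = max(diffs) = 1.4110

1.4110


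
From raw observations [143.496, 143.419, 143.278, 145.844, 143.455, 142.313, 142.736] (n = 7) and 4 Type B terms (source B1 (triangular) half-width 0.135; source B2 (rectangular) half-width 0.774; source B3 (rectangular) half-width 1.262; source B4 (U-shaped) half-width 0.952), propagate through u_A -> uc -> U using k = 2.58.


mean = (143.496 + 143.419 + 143.278 + 145.844 + 143.455 + 142.313 + 142.736) / 7 = 143.5058571
s = sqrt(sum((x - mean)^2)/(n-1)) = 1.1213568
u_A = s / sqrt(n) = 1.1213568 / sqrt(7) = 0.42383303
u_B1 = 0.135 / sqrt(6) = 0.055113519
u_B2 = 0.774 / sqrt(3) = 0.44686911
u_B3 = 1.262 / sqrt(3) = 0.72861604
u_B4 = 0.952 / sqrt(2) = 0.67316566
uc = sqrt(0.42383303^2 + 0.055113519^2 + 0.44686911^2 + 0.72861604^2 + 0.67316566^2) = 1.16893
U = k * uc = 2.58 * 1.16893
U = 3.0158

3.0158


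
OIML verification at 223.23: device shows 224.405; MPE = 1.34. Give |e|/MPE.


e = indication - reference = 224.405 - 223.23 = 1.1750
|e| = 1.1750
ratio = |e| / MPE = 1.1750 / 1.34
ratio = 0.8769

0.8769


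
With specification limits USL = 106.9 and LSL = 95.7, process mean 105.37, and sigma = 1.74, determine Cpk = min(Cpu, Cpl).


Cpu = (USL - mean) / (3*sigma) = (106.9 - 105.37) / (3*1.74) = 0.2931
Cpl = (mean - LSL) / (3*sigma) = (105.37 - 95.7) / (3*1.74) = 1.8525
Cpk = min(Cpu, Cpl) = 0.2931

0.2931


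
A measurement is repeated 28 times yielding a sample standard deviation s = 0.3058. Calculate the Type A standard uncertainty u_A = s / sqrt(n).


u_A = s / sqrt(n)
u_A = 0.3058 / sqrt(28)
u_A = 0.3058 / 5.2915026
u_A = 0.0578

0.0578


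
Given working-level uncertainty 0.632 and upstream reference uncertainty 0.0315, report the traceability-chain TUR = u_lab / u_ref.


TUR = u_lab / u_ref
= 0.632 / 0.0315
= 20.0635

20.0635


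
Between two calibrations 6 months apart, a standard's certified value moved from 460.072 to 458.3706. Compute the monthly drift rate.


rate = (v2 - v1) / months
= (458.3706 - 460.072) / 6
= -1.7014 / 6
= -0.2836

-0.2836


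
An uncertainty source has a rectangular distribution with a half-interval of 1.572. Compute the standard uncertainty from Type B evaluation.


u_B = half_width / sqrt(3)
u_B = 1.572 / 1.7320508
u_B = 0.9076

0.9076


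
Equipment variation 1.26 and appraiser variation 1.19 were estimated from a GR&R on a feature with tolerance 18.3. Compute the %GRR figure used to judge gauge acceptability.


GRR = sqrt(EV^2 + AV^2) = sqrt(1.26^2 + 1.19^2) = 1.7331186
%GRR = GRR / tol * 100 = 1.7331186 / 18.3 * 100
%GRR = 9.4706

9.4706


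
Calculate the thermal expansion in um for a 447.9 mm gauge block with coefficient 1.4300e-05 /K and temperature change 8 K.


dL = L * alpha * dT
= 447.9 * 1.4300e-05 * 8
= 0.0512398 mm
dL_um = 0.0512398 * 1000 = 51.2398 um

51.2398


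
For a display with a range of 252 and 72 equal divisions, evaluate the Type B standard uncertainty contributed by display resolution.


resolution = range / divisions
resolution = 252 / 72 = 3.5
u_res = resolution / (2*sqrt(3))
u_res = 3.5 / 3.4641016
u_res = 1.0104

1.0104


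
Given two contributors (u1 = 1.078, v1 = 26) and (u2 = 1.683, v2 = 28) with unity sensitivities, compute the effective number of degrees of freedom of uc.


uc = sqrt(u1^2 + u2^2) = sqrt(1.078^2 + 1.683^2) = 1.9986428
v_eff = uc^4 / (u1^4/v1 + u2^4/v2)
= 1.9986428^4 / (1.078^4/26 + 1.683^4/28)
= 15.956614 / 0.33847547
v_eff = 47.1426

47.1426


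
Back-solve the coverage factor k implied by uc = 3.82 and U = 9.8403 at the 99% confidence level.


k = U / uc
k = 9.8403 / 3.82
k = 2.576

2.576


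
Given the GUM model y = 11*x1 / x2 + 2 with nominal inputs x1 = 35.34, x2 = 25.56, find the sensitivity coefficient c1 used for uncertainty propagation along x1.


y = 11*x1 / x2 + 2
dy/dx1 = 11/x2
Evaluate at x2 = 25.56: c1 = 11 / 25.56
c1 = 0.4304

0.4304


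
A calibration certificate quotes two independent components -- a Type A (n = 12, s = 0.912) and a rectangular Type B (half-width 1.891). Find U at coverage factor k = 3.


u_A = s / sqrt(n) = 0.912 / sqrt(12) = 0.26327172
u_B = half_width / sqrt(3) = 1.891 / sqrt(3) = 1.0917694
uc = sqrt(u_A^2 + u_B^2) = sqrt(0.26327172^2 + 1.0917694^2) = 1.1230639
U = k * uc = 3 * 1.1230639
U = 3.3692

3.3692


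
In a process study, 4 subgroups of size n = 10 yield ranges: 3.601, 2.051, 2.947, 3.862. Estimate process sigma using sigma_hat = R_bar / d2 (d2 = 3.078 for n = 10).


R_bar = (3.601 + 2.051 + 2.947 + 3.862) / 4
R_bar = 12.461 / 4 = 3.11525
sigma_hat = R_bar / d2 = 3.11525 / 3.078 = 1.0121

1.0121


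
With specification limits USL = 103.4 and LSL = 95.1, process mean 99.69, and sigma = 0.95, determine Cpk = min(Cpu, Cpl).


Cpu = (USL - mean) / (3*sigma) = (103.4 - 99.69) / (3*0.95) = 1.3018
Cpl = (mean - LSL) / (3*sigma) = (99.69 - 95.1) / (3*0.95) = 1.6105
Cpk = min(Cpu, Cpl) = 1.3018

1.3018


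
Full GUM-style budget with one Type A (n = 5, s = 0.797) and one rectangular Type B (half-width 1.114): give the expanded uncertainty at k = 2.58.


u_A = s / sqrt(n) = 0.797 / sqrt(5) = 0.35642924
u_B = half_width / sqrt(3) = 1.114 / sqrt(3) = 0.6431682
uc = sqrt(u_A^2 + u_B^2) = sqrt(0.35642924^2 + 0.6431682^2) = 0.73532791
U = k * uc = 2.58 * 0.73532791
U = 1.8971

1.8971


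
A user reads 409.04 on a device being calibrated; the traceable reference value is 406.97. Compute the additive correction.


Correction = standard - reading
= 406.97 - 409.04
= -2.0700

-2.0700


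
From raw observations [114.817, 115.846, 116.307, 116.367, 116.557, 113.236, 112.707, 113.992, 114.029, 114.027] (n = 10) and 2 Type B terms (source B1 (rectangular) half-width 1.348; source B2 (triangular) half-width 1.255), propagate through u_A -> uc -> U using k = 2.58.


mean = (114.817 + 115.846 + 116.307 + 116.367 + 116.557 + 113.236 + 112.707 + 113.992 + 114.029 + 114.027) / 10 = 114.7885
s = sqrt(sum((x - mean)^2)/(n-1)) = 1.3975474
u_A = s / sqrt(n) = 1.3975474 / sqrt(10) = 0.44194329
u_B1 = 1.348 / sqrt(3) = 0.77826816
u_B2 = 1.255 / sqrt(6) = 0.5123516
uc = sqrt(0.44194329^2 + 0.77826816^2 + 0.5123516^2) = 1.0312708
U = k * uc = 2.58 * 1.0312708
U = 2.6607

2.6607


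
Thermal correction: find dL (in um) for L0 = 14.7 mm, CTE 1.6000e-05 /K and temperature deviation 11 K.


dL = L * alpha * dT
= 14.7 * 1.6000e-05 * 11
= 0.0025872 mm
dL_um = 0.0025872 * 1000 = 2.5872 um

2.5872


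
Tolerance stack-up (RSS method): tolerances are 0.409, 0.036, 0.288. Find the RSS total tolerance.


RSS = sqrt(0.409^2 + 0.036^2 + 0.288^2)
= sqrt(0.251521)
= 0.5015

0.5015


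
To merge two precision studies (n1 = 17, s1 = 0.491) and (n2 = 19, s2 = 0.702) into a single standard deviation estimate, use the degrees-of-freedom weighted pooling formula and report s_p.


s_p = sqrt(((n1-1)*s1^2 + (n2-1)*s2^2) / (n1+n2-2))
numerator = (17-1)*0.491^2 + (19-1)*0.702^2 = 3.857296 + 8.870472 = 12.727768
denominator = 17 + 19 - 2 = 34
s_p^2 = 12.727768 / 34 = 0.37434612
s_p = sqrt(0.37434612) = 0.6118

0.6118


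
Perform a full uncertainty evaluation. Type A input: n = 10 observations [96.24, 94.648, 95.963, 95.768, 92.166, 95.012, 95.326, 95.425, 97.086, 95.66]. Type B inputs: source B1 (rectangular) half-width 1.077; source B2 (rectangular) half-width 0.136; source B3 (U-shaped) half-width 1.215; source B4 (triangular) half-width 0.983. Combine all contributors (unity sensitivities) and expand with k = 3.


mean = (96.24 + 94.648 + 95.963 + 95.768 + 92.166 + 95.012 + 95.326 + 95.425 + 97.086 + 95.66) / 10 = 95.3294
s = sqrt(sum((x - mean)^2)/(n-1)) = 1.2995405
u_A = s / sqrt(n) = 1.2995405 / sqrt(10) = 0.41095079
u_B1 = 1.077 / sqrt(3) = 0.62180624
u_B2 = 0.136 / sqrt(3) = 0.078519637
u_B3 = 1.215 / sqrt(2) = 0.85913474
u_B4 = 0.983 / sqrt(6) = 0.40130807
uc = sqrt(0.41095079^2 + 0.62180624^2 + 0.078519637^2 + 0.85913474^2 + 0.40130807^2) = 1.2086561
U = k * uc = 3 * 1.2086561
U = 3.6260

3.6260
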